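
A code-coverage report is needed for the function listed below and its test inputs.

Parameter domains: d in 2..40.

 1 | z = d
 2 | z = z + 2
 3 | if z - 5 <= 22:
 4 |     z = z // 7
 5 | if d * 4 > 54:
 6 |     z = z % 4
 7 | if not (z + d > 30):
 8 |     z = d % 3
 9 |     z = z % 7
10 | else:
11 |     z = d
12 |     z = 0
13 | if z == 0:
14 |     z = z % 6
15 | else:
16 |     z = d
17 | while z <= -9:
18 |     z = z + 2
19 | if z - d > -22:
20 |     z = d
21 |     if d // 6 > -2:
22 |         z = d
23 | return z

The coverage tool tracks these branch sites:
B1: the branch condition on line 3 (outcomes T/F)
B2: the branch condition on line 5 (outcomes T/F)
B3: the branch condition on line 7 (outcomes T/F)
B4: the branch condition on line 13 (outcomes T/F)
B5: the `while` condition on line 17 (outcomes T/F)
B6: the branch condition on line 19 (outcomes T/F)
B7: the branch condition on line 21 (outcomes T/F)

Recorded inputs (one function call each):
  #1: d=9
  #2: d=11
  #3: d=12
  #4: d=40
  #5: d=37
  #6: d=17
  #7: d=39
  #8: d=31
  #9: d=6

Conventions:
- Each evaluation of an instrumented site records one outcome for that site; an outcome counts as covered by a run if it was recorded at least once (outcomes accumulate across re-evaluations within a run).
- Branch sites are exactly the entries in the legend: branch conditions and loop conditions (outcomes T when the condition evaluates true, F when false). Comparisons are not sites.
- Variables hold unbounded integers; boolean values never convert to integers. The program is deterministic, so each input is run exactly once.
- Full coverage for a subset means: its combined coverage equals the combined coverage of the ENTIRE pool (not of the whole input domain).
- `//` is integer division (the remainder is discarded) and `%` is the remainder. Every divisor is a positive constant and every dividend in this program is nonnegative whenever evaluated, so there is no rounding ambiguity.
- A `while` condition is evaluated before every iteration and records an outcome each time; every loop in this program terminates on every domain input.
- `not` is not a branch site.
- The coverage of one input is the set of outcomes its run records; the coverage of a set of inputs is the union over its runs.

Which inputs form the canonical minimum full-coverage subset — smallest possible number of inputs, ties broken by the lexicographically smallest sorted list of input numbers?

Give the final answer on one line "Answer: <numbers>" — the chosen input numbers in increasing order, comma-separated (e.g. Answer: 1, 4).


input #1 (d=9): covers B1=T, B2=F, B3=T, B4=T, B5=F, B6=T, B7=T
input #2 (d=11): covers B1=T, B2=F, B3=T, B4=F, B5=F, B6=T, B7=T
input #3 (d=12): covers B1=T, B2=F, B3=T, B4=T, B5=F, B6=T, B7=T
input #4 (d=40): covers B1=F, B2=T, B3=F, B4=T, B5=F, B6=F
input #5 (d=37): covers B1=F, B2=T, B3=F, B4=T, B5=F, B6=F
input #6 (d=17): covers B1=T, B2=T, B3=T, B4=F, B5=F, B6=T, B7=T
input #7 (d=39): covers B1=F, B2=T, B3=F, B4=T, B5=F, B6=F
input #8 (d=31): covers B1=F, B2=T, B3=F, B4=T, B5=F, B6=F
input #9 (d=6): covers B1=T, B2=F, B3=T, B4=T, B5=F, B6=T, B7=T
together the pool reaches 12 outcomes: B1=T, B1=F, B2=T, B2=F, B3=T, B3=F, B4=T, B4=F, B5=F, B6=T, B6=F, B7=T
size 1 is not enough: best union over all size-1 subsets is 7/12
size 2: inputs {2, 4} cover all 12 outcomes, and no lexicographically smaller subset of this size does
Answer: 2, 4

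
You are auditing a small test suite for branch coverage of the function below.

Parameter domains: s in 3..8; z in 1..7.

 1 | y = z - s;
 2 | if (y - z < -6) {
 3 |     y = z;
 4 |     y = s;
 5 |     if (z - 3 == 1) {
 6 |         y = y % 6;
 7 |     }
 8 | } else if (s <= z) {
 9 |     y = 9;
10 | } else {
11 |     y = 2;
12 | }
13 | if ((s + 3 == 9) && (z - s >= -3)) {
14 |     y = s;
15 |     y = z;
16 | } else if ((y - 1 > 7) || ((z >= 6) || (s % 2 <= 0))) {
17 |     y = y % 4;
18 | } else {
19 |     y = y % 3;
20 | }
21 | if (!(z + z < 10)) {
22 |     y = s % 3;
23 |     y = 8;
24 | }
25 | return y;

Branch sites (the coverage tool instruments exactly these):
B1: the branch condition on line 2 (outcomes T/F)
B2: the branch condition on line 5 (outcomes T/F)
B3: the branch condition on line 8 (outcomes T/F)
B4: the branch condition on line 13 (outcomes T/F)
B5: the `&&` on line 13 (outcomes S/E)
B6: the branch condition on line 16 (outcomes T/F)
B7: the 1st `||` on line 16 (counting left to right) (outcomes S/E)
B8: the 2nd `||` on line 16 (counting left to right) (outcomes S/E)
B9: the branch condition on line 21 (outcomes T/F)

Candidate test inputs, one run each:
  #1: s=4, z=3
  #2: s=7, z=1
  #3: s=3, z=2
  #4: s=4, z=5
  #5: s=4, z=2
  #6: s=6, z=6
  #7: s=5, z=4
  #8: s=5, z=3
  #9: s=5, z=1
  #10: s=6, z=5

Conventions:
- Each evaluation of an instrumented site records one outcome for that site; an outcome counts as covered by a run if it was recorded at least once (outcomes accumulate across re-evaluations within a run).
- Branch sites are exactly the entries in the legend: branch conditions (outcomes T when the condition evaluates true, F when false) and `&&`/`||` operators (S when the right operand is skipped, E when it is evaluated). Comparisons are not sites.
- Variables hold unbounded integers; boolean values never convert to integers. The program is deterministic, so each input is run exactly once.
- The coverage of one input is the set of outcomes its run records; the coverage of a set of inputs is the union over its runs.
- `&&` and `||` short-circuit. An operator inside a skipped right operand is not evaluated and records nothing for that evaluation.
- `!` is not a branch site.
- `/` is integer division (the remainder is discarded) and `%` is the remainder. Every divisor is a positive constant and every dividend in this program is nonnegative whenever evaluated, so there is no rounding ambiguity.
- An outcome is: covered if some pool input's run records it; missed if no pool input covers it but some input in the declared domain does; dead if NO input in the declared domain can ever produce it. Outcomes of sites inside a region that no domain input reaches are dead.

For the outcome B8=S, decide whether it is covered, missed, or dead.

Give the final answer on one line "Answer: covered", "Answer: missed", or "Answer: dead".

no pool input records B8=S
but domain input (s=7, z=6) does record it -> reachable, so missed

Answer: missed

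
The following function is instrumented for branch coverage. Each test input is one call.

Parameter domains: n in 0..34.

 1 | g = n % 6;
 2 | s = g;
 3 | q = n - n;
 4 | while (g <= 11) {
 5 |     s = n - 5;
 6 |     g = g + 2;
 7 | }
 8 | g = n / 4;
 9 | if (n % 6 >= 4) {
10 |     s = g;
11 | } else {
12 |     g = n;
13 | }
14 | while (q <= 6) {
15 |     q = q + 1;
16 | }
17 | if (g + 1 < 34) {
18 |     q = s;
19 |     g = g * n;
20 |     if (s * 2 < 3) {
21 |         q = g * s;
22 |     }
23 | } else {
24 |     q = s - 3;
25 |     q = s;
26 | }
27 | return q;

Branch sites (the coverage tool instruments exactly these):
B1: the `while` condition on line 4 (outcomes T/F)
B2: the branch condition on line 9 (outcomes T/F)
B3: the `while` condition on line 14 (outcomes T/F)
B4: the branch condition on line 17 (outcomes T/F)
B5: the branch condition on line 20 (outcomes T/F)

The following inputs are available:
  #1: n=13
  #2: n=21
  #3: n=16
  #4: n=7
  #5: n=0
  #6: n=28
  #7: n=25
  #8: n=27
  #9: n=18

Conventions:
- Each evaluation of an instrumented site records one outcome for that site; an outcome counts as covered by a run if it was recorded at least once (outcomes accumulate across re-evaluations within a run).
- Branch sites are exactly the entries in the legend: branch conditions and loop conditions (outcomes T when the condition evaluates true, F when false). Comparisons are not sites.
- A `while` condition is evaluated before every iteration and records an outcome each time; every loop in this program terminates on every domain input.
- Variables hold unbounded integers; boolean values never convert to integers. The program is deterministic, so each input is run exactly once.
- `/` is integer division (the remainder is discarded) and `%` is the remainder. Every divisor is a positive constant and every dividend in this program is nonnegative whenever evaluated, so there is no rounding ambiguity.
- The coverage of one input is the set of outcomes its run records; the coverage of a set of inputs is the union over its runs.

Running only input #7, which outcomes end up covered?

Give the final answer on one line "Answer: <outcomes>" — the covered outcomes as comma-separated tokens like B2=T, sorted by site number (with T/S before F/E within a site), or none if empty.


Running input #7 (n=25), event by event:
  B1->T, B1->T, B1->T, B1->T, B1->T, B1->T, B1->F, B2->F, B3->T, B3->T
  B3->T, B3->T, B3->T, B3->T, B3->T, B3->F, B4->T, B5->F
deduplicating events, the covered set is: B1=T, B1=F, B2=F, B3=T, B3=F, B4=T, B5=F
Answer: B1=T, B1=F, B2=F, B3=T, B3=F, B4=T, B5=F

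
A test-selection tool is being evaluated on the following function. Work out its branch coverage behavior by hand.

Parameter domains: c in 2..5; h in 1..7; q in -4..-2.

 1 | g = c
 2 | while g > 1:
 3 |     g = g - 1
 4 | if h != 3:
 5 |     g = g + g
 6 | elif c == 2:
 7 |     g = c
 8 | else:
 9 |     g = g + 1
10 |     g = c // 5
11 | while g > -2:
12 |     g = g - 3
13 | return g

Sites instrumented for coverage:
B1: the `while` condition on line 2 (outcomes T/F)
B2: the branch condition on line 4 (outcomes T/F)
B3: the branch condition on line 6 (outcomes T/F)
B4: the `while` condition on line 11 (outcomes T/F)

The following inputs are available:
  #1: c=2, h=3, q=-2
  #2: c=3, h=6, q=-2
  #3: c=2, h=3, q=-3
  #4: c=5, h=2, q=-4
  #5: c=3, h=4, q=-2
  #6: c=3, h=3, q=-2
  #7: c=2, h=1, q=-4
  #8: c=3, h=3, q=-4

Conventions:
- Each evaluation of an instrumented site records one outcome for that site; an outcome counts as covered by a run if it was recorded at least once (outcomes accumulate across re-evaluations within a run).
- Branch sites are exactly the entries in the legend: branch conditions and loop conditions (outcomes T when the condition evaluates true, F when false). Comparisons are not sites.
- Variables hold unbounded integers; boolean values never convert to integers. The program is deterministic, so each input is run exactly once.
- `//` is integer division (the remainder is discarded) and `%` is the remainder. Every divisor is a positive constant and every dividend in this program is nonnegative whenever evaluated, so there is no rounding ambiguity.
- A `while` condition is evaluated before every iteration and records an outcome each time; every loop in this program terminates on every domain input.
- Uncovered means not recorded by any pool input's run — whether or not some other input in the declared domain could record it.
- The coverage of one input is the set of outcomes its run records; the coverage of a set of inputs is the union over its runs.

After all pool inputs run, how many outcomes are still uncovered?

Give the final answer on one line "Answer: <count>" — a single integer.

input #1 (c=2, h=3, q=-2): covers B1=T, B1=F, B2=F, B3=T, B4=T, B4=F
input #2 (c=3, h=6, q=-2): covers B1=T, B1=F, B2=T, B4=T, B4=F
input #3 (c=2, h=3, q=-3): covers B1=T, B1=F, B2=F, B3=T, B4=T, B4=F
input #4 (c=5, h=2, q=-4): covers B1=T, B1=F, B2=T, B4=T, B4=F
input #5 (c=3, h=4, q=-2): covers B1=T, B1=F, B2=T, B4=T, B4=F
input #6 (c=3, h=3, q=-2): covers B1=T, B1=F, B2=F, B3=F, B4=T, B4=F
input #7 (c=2, h=1, q=-4): covers B1=T, B1=F, B2=T, B4=T, B4=F
input #8 (c=3, h=3, q=-4): covers B1=T, B1=F, B2=F, B3=F, B4=T, B4=F
union over the pool: B1=T, B1=F, B2=T, B2=F, B3=T, B3=F, B4=T, B4=F
uncovered (0 of 8): none

Answer: 0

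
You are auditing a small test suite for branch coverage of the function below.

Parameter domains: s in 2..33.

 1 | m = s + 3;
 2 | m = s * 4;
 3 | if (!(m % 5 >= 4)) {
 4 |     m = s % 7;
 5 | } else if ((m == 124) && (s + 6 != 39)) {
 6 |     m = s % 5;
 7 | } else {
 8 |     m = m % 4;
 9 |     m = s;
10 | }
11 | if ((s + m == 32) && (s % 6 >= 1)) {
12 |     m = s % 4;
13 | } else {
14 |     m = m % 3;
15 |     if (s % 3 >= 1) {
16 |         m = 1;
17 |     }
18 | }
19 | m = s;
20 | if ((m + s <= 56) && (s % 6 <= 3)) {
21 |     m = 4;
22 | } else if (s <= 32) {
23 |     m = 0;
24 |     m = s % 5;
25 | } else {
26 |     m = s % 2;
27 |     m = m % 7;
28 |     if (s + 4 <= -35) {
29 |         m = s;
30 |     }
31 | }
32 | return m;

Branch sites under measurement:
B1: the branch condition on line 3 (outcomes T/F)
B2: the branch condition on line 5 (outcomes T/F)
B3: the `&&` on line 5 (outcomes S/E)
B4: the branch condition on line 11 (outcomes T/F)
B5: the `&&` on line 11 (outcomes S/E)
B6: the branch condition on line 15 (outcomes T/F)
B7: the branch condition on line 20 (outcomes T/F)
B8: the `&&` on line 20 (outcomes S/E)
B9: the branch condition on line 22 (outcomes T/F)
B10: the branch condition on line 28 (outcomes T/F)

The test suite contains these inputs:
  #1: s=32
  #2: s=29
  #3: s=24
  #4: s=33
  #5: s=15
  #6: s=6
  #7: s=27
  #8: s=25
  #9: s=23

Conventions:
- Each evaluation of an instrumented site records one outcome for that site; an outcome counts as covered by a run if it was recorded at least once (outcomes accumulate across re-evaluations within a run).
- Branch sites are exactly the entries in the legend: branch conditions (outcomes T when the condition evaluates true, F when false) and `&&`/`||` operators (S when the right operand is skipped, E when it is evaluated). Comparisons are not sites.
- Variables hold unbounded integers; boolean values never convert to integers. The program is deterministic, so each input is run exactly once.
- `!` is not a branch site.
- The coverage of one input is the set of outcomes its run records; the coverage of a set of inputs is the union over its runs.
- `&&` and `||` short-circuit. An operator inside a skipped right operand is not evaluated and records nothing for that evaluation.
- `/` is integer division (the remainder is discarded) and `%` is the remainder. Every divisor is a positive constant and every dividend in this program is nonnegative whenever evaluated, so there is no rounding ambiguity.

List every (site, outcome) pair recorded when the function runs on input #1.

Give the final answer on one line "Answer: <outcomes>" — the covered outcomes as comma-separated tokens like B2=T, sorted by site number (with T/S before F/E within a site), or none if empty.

Event log for input #1 (s=32):
  B1->T, B5->S, B4->F, B6->T, B8->S, B7->F, B9->T
distinct outcomes covered: B1=T, B4=F, B5=S, B6=T, B7=F, B8=S, B9=T

Answer: B1=T, B4=F, B5=S, B6=T, B7=F, B8=S, B9=T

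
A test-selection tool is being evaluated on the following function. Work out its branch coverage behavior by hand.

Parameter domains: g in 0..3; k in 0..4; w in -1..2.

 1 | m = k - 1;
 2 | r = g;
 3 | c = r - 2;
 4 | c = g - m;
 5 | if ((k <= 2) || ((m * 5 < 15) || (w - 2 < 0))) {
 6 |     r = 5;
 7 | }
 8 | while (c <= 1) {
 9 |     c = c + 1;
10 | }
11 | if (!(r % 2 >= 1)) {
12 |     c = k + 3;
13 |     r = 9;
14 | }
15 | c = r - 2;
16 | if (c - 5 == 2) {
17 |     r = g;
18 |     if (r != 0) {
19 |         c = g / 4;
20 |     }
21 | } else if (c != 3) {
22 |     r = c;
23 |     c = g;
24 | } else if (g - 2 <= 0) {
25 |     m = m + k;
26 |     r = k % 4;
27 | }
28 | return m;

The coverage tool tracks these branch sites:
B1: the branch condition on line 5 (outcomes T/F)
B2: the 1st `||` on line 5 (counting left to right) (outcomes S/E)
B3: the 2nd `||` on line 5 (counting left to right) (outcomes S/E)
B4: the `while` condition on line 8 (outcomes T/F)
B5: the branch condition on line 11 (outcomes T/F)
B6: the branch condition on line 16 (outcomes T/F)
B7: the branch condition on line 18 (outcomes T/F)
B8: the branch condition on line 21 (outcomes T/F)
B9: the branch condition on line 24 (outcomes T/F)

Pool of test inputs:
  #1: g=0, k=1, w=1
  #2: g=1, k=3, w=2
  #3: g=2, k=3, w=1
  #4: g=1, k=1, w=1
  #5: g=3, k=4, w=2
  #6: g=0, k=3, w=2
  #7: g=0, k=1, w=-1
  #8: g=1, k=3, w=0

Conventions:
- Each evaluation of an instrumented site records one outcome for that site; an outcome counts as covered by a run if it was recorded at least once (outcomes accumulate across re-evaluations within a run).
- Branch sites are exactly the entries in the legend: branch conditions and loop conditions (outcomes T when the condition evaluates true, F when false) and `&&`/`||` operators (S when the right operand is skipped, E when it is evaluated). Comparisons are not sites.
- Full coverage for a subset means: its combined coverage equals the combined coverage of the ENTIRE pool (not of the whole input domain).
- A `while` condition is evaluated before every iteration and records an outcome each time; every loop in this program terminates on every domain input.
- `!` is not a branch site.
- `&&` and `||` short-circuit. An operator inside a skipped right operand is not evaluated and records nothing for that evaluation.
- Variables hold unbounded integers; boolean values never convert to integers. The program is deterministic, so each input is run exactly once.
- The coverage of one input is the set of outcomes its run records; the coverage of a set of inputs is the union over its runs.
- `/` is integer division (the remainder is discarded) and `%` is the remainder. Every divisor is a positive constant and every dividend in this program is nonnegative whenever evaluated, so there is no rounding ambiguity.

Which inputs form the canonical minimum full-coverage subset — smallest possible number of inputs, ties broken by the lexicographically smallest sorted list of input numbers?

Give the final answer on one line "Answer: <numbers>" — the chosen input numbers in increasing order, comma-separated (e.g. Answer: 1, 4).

test 1 (g=0, k=1, w=1) fires B2->S, B1->T, B4->T, B4->T, B4->F, B5->F, B6->F, B8->F, B9->T; hits B1=T, B2=S, B4=T, B4=F, B5=F, B6=F, B8=F, B9=T
test 2 (g=1, k=3, w=2) fires B2->E, B3->S, B1->T, B4->T, B4->T, B4->T, B4->F, B5->F, B6->F, B8->F, B9->T; hits B1=T, B2=E, B3=S, B4=T, B4=F, B5=F, B6=F, B8=F, B9=T
test 3 (g=2, k=3, w=1) fires B2->E, B3->S, B1->T, B4->T, B4->T, B4->F, B5->F, B6->F, B8->F, B9->T; hits B1=T, B2=E, B3=S, B4=T, B4=F, B5=F, B6=F, B8=F, B9=T
test 4 (g=1, k=1, w=1) fires B2->S, B1->T, B4->T, B4->F, B5->F, B6->F, B8->F, B9->T; hits B1=T, B2=S, B4=T, B4=F, B5=F, B6=F, B8=F, B9=T
test 5 (g=3, k=4, w=2) fires B2->E, B3->E, B1->F, B4->T, B4->T, B4->F, B5->F, B6->F, B8->T; hits B1=F, B2=E, B3=E, B4=T, B4=F, B5=F, B6=F, B8=T
test 6 (g=0, k=3, w=2) fires B2->E, B3->S, B1->T, B4->T, B4->T, B4->T, B4->T, B4->F, B5->F, B6->F, B8->F, B9->T; hits B1=T, B2=E, B3=S, B4=T, B4=F, B5=F, B6=F, B8=F, B9=T
test 7 (g=0, k=1, w=-1) fires B2->S, B1->T, B4->T, B4->T, B4->F, B5->F, B6->F, B8->F, B9->T; hits B1=T, B2=S, B4=T, B4=F, B5=F, B6=F, B8=F, B9=T
test 8 (g=1, k=3, w=0) fires B2->E, B3->S, B1->T, B4->T, B4->T, B4->T, B4->F, B5->F, B6->F, B8->F, B9->T; hits B1=T, B2=E, B3=S, B4=T, B4=F, B5=F, B6=F, B8=F, B9=T
together the pool reaches 13 outcomes: B1=T, B1=F, B2=S, B2=E, B3=S, B3=E, B4=T, B4=F, B5=F, B6=F, B8=T, B8=F, B9=T
no size-1 subset reaches all 13 outcomes (best union: 9/13)
no size-2 subset reaches all 13 outcomes (best union: 12/13)
inputs {1, 2, 5} (size 3) cover everything; no size-3 subset with a lexicographically smaller index list covers all 13

Answer: 1, 2, 5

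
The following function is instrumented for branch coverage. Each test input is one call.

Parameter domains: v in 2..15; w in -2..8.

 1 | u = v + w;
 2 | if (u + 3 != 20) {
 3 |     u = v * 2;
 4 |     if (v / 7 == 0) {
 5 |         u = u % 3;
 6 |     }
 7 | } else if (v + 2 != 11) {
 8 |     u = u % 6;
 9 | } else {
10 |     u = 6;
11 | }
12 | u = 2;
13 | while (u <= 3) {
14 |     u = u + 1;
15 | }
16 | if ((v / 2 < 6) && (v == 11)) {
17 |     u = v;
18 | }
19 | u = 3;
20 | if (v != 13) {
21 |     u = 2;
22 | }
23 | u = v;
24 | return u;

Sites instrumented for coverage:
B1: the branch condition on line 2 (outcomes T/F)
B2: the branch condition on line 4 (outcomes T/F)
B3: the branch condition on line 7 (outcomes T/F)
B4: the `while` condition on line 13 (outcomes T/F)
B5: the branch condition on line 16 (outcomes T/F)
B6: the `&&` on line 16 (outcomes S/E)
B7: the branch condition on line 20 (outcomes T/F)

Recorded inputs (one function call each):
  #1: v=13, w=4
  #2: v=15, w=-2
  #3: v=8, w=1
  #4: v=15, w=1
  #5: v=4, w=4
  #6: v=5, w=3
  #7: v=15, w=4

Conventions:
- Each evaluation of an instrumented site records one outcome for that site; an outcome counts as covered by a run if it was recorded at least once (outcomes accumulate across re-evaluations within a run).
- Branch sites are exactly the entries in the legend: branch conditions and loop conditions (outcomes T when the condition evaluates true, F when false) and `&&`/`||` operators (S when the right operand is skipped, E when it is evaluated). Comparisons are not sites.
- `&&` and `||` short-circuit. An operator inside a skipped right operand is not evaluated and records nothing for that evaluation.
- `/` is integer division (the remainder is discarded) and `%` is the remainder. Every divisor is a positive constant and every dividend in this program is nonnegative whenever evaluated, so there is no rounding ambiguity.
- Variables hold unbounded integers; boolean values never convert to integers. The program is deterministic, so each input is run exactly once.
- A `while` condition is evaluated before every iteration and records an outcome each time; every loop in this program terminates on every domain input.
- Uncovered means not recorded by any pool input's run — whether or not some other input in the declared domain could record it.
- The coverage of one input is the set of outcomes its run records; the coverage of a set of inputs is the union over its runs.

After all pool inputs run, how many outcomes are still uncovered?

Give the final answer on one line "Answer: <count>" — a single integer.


input #1 (v=13, w=4): events B1->F, B3->T, B4->T, B4->T, B4->F, B6->S, B5->F, B7->F; covers B1=F, B3=T, B4=T, B4=F, B5=F, B6=S, B7=F
input #2 (v=15, w=-2): events B1->T, B2->F, B4->T, B4->T, B4->F, B6->S, B5->F, B7->T; covers B1=T, B2=F, B4=T, B4=F, B5=F, B6=S, B7=T
input #3 (v=8, w=1): events B1->T, B2->F, B4->T, B4->T, B4->F, B6->E, B5->F, B7->T; covers B1=T, B2=F, B4=T, B4=F, B5=F, B6=E, B7=T
input #4 (v=15, w=1): events B1->T, B2->F, B4->T, B4->T, B4->F, B6->S, B5->F, B7->T; covers B1=T, B2=F, B4=T, B4=F, B5=F, B6=S, B7=T
input #5 (v=4, w=4): events B1->T, B2->T, B4->T, B4->T, B4->F, B6->E, B5->F, B7->T; covers B1=T, B2=T, B4=T, B4=F, B5=F, B6=E, B7=T
input #6 (v=5, w=3): events B1->T, B2->T, B4->T, B4->T, B4->F, B6->E, B5->F, B7->T; covers B1=T, B2=T, B4=T, B4=F, B5=F, B6=E, B7=T
input #7 (v=15, w=4): events B1->T, B2->F, B4->T, B4->T, B4->F, B6->S, B5->F, B7->T; covers B1=T, B2=F, B4=T, B4=F, B5=F, B6=S, B7=T
union over the pool: B1=T, B1=F, B2=T, B2=F, B3=T, B4=T, B4=F, B5=F, B6=S, B6=E, B7=T, B7=F
uncovered (2 of 14): B3=F, B5=T
Answer: 2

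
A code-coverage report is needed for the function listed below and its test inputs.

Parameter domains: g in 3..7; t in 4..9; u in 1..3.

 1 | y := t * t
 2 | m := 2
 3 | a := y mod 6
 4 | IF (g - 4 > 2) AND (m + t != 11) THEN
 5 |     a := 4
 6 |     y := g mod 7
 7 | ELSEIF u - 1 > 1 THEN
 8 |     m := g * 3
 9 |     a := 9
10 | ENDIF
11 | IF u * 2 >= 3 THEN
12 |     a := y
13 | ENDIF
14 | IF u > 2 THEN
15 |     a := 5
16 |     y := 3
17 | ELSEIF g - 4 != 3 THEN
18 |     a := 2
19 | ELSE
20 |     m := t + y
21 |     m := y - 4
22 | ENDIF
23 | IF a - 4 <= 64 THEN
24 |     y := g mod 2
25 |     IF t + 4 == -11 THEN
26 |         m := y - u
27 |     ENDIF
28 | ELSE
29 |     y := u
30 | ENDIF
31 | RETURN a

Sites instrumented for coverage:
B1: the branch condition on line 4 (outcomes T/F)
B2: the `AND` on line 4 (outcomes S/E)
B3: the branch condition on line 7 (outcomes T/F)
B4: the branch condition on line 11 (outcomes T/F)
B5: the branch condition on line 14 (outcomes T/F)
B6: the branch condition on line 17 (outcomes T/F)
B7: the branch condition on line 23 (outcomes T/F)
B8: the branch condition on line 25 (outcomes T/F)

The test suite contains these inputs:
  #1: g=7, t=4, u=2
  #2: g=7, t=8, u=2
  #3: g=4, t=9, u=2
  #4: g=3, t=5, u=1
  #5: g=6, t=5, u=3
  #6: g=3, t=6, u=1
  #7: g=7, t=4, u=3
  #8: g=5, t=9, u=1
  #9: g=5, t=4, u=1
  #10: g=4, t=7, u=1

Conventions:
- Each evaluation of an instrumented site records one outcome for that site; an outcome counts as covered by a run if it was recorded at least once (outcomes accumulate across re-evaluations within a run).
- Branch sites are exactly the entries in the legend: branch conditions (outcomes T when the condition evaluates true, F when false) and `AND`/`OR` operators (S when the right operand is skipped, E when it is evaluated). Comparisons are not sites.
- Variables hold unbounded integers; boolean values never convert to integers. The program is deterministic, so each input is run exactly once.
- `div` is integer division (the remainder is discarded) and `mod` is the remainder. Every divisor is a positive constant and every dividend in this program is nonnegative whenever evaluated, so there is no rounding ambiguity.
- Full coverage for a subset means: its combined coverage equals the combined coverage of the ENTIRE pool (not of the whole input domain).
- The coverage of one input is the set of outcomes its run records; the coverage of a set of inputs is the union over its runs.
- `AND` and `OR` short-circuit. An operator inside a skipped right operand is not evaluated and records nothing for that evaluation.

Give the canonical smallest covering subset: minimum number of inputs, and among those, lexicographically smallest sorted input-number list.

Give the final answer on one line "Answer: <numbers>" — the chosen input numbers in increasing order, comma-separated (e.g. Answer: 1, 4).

run #1 (g=7, t=4, u=2) runs B2->E, B1->T, B4->T, B5->F, B6->F, B7->T, B8->F; records B1=T, B2=E, B4=T, B5=F, B6=F, B7=T, B8=F
run #2 (g=7, t=8, u=2) runs B2->E, B1->T, B4->T, B5->F, B6->F, B7->T, B8->F; records B1=T, B2=E, B4=T, B5=F, B6=F, B7=T, B8=F
run #3 (g=4, t=9, u=2) runs B2->S, B1->F, B3->F, B4->T, B5->F, B6->T, B7->T, B8->F; records B1=F, B2=S, B3=F, B4=T, B5=F, B6=T, B7=T, B8=F
run #4 (g=3, t=5, u=1) runs B2->S, B1->F, B3->F, B4->F, B5->F, B6->T, B7->T, B8->F; records B1=F, B2=S, B3=F, B4=F, B5=F, B6=T, B7=T, B8=F
run #5 (g=6, t=5, u=3) runs B2->S, B1->F, B3->T, B4->T, B5->T, B7->T, B8->F; records B1=F, B2=S, B3=T, B4=T, B5=T, B7=T, B8=F
run #6 (g=3, t=6, u=1) runs B2->S, B1->F, B3->F, B4->F, B5->F, B6->T, B7->T, B8->F; records B1=F, B2=S, B3=F, B4=F, B5=F, B6=T, B7=T, B8=F
run #7 (g=7, t=4, u=3) runs B2->E, B1->T, B4->T, B5->T, B7->T, B8->F; records B1=T, B2=E, B4=T, B5=T, B7=T, B8=F
run #8 (g=5, t=9, u=1) runs B2->S, B1->F, B3->F, B4->F, B5->F, B6->T, B7->T, B8->F; records B1=F, B2=S, B3=F, B4=F, B5=F, B6=T, B7=T, B8=F
run #9 (g=5, t=4, u=1) runs B2->S, B1->F, B3->F, B4->F, B5->F, B6->T, B7->T, B8->F; records B1=F, B2=S, B3=F, B4=F, B5=F, B6=T, B7=T, B8=F
run #10 (g=4, t=7, u=1) runs B2->S, B1->F, B3->F, B4->F, B5->F, B6->T, B7->T, B8->F; records B1=F, B2=S, B3=F, B4=F, B5=F, B6=T, B7=T, B8=F
union over all inputs: B1=T, B1=F, B2=S, B2=E, B3=T, B3=F, B4=T, B4=F, B5=T, B5=F, B6=T, B6=F, B7=T, B8=F (14 outcomes)
no size-1 subset reaches all 14 outcomes (best union: 8/14)
no size-2 subset reaches all 14 outcomes (best union: 12/14)
at size 3, {1, 4, 5} reaches all 14 outcomes; every lexicographically earlier size-3 subset fails

Answer: 1, 4, 5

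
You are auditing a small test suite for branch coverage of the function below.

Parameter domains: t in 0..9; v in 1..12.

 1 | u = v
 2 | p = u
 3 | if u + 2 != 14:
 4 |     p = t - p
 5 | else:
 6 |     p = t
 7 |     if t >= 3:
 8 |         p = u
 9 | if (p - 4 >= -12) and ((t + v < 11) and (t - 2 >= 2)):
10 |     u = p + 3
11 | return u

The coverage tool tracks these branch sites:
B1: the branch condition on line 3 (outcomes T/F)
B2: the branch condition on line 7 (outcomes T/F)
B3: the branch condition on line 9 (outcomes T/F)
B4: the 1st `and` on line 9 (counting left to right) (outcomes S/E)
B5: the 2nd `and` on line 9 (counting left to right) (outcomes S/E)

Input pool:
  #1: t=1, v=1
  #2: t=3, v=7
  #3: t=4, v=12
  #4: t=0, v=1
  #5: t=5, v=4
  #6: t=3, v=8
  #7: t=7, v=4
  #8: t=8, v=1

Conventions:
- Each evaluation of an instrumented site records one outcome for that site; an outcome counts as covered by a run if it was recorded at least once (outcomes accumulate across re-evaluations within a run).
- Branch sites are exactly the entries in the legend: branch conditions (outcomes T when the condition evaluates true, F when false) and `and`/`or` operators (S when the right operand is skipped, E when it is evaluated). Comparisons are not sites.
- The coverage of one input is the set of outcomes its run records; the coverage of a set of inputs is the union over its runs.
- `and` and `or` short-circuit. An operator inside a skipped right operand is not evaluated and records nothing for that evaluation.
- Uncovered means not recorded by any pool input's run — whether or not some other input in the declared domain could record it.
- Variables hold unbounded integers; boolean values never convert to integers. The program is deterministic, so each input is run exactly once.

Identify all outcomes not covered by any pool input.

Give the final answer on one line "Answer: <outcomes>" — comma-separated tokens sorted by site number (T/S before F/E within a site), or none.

input #1 (t=1, v=1): covers B1=T, B3=F, B4=E, B5=E
input #2 (t=3, v=7): covers B1=T, B3=F, B4=E, B5=E
input #3 (t=4, v=12): covers B1=F, B2=T, B3=F, B4=E, B5=S
input #4 (t=0, v=1): covers B1=T, B3=F, B4=E, B5=E
input #5 (t=5, v=4): covers B1=T, B3=T, B4=E, B5=E
input #6 (t=3, v=8): covers B1=T, B3=F, B4=E, B5=S
input #7 (t=7, v=4): covers B1=T, B3=F, B4=E, B5=S
input #8 (t=8, v=1): covers B1=T, B3=T, B4=E, B5=E
union over the pool: B1=T, B1=F, B2=T, B3=T, B3=F, B4=E, B5=S, B5=E
uncovered (2 of 10): B2=F, B4=S

Answer: B2=F, B4=S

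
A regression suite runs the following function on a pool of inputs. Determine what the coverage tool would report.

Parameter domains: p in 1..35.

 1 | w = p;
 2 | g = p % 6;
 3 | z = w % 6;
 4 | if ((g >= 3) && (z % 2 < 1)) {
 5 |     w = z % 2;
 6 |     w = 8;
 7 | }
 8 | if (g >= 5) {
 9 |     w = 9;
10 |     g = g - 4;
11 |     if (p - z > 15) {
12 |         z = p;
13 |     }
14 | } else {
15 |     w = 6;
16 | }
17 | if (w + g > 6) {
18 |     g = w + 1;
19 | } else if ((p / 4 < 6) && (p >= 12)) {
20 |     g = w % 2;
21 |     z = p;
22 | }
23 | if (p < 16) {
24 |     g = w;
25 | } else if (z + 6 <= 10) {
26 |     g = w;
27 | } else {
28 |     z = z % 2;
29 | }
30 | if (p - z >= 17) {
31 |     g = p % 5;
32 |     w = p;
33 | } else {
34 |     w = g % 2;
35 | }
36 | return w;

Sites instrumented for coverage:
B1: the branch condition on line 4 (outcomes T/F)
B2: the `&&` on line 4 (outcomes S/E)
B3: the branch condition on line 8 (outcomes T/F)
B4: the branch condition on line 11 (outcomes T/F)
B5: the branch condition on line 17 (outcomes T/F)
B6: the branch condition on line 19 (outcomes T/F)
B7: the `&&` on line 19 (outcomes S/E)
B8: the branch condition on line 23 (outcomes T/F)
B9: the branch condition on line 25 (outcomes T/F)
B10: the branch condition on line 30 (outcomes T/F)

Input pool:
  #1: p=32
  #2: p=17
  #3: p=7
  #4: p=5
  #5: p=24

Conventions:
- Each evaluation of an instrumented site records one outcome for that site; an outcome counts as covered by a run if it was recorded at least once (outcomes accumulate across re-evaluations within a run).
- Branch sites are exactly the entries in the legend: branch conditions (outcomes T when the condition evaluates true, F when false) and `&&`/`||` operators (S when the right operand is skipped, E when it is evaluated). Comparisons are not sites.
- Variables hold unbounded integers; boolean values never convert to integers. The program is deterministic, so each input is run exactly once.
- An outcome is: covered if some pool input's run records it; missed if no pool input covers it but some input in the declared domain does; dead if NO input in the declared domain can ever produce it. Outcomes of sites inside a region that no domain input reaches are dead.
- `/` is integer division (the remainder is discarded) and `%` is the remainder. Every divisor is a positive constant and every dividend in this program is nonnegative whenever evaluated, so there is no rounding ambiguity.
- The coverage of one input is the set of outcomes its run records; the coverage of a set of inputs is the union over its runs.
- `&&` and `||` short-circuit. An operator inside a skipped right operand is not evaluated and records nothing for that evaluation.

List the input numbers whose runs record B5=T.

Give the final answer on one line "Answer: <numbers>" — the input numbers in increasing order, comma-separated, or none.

input #1 (p=32): hits B5=T
input #2 (p=17): hits B5=T
input #3 (p=7): hits B5=T
input #4 (p=5): hits B5=T
input #5 (p=24): never hits B5=T

Answer: 1, 2, 3, 4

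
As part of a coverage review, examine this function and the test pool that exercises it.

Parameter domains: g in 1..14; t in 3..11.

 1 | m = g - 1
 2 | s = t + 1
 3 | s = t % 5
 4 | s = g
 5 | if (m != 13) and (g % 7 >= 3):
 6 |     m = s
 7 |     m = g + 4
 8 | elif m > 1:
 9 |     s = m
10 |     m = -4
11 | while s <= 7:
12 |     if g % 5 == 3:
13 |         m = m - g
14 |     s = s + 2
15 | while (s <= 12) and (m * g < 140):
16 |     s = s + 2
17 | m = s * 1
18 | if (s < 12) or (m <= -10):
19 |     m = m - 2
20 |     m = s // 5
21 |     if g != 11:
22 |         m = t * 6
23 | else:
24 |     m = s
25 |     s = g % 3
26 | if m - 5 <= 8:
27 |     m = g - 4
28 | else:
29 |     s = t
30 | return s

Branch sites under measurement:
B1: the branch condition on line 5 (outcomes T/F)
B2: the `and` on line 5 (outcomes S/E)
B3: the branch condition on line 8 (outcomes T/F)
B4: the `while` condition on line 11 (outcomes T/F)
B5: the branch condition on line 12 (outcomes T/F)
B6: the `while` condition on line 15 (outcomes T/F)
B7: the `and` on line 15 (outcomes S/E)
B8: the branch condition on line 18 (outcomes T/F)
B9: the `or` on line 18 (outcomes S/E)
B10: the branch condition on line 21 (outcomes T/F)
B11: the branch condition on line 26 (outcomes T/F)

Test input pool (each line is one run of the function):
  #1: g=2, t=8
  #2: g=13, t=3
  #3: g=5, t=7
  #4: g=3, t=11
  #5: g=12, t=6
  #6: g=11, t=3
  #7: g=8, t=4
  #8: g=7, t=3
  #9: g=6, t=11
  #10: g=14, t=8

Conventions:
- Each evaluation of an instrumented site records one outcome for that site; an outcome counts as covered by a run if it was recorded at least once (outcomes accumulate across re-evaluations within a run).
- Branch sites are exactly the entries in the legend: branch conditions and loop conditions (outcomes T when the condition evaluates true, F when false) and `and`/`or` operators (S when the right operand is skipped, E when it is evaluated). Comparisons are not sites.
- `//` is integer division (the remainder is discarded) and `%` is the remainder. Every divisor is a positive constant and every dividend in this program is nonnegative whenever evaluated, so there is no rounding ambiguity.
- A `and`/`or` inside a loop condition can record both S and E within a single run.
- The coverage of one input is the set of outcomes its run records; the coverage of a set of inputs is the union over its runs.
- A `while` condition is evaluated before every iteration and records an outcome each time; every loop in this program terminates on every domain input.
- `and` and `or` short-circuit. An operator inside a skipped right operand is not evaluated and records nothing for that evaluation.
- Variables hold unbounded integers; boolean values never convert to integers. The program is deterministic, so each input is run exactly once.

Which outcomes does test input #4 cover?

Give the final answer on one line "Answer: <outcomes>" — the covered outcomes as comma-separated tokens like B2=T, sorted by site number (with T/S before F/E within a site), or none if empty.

Tracing the run of input #4 (g=3, t=11):
  B2->E, B1->T, B4->T, B5->T, B4->T, B5->T, B4->T, B5->T, B4->F, B7->E
  B6->T, B7->E, B6->T, B7->S, B6->F, B9->E, B8->F, B11->T
deduplicating events, the covered set is: B1=T, B2=E, B4=T, B4=F, B5=T, B6=T, B6=F, B7=S, B7=E, B8=F, B9=E, B11=T

Answer: B1=T, B2=E, B4=T, B4=F, B5=T, B6=T, B6=F, B7=S, B7=E, B8=F, B9=E, B11=T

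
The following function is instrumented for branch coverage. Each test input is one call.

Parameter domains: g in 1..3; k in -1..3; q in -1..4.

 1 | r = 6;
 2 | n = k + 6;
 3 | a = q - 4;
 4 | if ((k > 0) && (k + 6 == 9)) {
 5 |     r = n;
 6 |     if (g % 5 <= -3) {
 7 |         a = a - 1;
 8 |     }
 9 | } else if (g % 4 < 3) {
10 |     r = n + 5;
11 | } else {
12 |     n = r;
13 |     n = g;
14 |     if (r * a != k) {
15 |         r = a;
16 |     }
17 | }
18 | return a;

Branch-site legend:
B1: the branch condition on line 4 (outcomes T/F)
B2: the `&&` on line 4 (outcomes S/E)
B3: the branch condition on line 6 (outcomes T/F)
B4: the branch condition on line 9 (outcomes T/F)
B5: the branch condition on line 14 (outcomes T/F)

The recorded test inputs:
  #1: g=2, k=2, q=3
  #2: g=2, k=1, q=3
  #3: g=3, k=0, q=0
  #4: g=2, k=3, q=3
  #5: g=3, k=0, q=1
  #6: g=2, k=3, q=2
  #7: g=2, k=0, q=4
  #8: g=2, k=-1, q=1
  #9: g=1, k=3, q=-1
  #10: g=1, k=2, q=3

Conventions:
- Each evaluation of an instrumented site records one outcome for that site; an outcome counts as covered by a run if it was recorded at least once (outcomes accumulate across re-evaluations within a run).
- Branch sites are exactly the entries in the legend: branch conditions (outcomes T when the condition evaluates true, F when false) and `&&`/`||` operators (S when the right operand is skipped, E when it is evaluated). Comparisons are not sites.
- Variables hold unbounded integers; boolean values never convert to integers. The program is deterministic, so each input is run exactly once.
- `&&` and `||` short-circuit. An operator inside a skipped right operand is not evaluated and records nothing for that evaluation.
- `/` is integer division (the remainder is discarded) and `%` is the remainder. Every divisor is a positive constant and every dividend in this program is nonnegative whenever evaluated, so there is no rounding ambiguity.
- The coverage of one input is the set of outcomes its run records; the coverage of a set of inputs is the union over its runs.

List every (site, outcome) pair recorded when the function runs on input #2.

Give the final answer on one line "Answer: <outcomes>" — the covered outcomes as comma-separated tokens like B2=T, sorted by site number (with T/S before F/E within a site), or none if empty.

Tracing the run of input #2 (g=2, k=1, q=3):
  B2->E, B1->F, B4->T
as a set, this run covers: B1=F, B2=E, B4=T

Answer: B1=F, B2=E, B4=T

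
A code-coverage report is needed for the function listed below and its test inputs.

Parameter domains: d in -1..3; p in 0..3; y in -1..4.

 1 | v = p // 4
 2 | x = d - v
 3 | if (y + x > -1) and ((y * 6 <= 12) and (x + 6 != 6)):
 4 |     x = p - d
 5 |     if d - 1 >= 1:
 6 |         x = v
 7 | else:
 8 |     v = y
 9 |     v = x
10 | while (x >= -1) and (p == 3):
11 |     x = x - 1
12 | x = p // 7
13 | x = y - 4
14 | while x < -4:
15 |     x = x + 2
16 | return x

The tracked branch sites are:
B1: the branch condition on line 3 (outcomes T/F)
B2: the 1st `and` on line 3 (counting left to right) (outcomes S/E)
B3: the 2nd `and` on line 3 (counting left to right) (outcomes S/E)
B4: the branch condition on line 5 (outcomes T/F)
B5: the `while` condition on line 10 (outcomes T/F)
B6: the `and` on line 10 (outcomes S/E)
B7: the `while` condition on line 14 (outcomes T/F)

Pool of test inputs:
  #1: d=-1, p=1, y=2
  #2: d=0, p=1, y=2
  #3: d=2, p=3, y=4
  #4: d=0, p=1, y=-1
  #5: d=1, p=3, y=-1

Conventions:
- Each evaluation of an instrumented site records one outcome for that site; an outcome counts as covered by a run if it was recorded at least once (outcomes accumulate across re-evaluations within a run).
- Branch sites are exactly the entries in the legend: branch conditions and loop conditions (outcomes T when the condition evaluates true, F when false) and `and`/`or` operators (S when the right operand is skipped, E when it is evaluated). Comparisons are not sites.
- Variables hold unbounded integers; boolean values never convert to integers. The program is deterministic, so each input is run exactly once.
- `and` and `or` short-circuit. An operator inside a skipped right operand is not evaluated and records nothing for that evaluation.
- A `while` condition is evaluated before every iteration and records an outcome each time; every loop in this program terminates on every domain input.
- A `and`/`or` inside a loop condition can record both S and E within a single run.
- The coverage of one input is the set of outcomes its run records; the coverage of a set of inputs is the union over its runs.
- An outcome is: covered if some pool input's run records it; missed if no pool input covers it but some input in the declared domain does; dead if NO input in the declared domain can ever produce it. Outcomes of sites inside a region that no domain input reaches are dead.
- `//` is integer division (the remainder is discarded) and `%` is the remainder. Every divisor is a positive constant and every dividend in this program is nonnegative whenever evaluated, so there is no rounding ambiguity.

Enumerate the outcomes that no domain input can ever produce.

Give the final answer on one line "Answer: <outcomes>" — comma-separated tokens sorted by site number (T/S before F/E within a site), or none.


sweeping the full domain (120 inputs) for each outcome:
  reachable outcomes have witnesses, e.g. B1=T (e.g. d=-1, p=0, y=1), B1=F (e.g. d=-1, p=0, y=-1), B2=S (e.g. d=-1, p=0, y=-1), B2=E (e.g. d=-1, p=0, y=1)
Answer: none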